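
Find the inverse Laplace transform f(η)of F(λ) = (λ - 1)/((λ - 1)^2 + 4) exp(η)*cos(2*η)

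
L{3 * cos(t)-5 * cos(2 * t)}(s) 3 * s/(s^2 + 1)-5 * s/(s^2 + 4)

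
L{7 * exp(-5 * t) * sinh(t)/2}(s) 7/(2 * ((s + 5)^2 - 1))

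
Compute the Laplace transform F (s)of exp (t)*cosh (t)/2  (s - 1)/ (2*s*(s - 2))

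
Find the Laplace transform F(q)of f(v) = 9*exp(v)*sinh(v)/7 9/(7*q*(q - 2))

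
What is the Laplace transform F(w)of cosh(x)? w/(w^2 - 1)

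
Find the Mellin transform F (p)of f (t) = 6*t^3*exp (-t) 6*gamma (p + 3)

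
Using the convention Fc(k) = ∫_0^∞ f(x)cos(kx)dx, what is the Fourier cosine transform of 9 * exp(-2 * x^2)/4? 9 * sqrt(2) * sqrt(pi) * exp(-k^2/8)/16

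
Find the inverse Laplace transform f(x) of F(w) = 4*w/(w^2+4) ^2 x*sin(2*x) 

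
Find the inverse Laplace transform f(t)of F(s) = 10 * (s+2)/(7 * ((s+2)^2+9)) 10 * exp(-2 * t) * cos(3 * t)/7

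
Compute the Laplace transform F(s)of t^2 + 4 4/s + 2/s^3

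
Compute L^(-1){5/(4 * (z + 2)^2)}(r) 5 * r * exp(-2 * r)/4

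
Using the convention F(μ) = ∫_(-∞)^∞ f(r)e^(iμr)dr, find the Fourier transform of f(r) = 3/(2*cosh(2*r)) 3*pi/(4*cosh(pi*μ/4))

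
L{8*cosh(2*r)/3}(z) 8*z/(3*(z^2 - 4))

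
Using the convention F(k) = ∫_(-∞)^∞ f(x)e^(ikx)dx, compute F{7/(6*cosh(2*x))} 7*pi/(12*cosh(pi*k/4))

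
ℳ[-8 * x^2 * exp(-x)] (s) -8 * gamma(s + 2)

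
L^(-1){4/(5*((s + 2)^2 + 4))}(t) 2*exp(-2*t)*sin(2*t)/5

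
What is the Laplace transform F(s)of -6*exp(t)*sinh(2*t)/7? -12/(7*(s - 1)^2 - 28)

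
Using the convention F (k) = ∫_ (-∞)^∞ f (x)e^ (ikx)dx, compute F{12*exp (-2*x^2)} 6*sqrt (2)*sqrt (pi)*exp (-k^2/8)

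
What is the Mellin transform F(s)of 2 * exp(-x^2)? gamma(s/2)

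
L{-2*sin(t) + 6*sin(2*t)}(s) 12/(s^2 + 4) - 2/(s^2 + 1)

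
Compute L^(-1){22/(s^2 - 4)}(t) 11 * sinh(2 * t)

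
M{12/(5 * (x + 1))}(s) 12 * pi * csc(pi * s)/5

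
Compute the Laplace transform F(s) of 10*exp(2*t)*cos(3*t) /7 10*(s - 2) /(7*((s - 2) ^2 + 9) ) 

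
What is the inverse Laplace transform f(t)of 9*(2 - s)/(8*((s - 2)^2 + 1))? -9*exp(2*t)*cos(t)/8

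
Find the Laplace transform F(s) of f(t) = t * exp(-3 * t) (s + 3) ^(-2) 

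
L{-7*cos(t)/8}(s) -7*s/(8*s^2+8)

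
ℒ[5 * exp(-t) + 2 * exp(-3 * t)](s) 2/(s + 3) + 5/(s + 1)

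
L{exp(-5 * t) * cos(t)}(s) (s + 5)/((s + 5)^2 + 1)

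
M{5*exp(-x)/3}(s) 5*gamma(s)/3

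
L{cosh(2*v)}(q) q/(q^2 - 4)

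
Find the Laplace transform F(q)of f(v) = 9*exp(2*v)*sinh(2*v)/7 18/(7*q*(q - 4))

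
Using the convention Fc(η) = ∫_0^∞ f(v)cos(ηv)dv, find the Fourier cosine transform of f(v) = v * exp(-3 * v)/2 (9 - η^2)/(2 * (η^2 + 9)^2)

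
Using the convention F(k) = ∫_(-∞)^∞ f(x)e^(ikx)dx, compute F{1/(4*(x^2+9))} pi*exp(-3*Abs(k))/12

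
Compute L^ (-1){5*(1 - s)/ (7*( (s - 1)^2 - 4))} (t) -5*exp (t)*cosh (2*t)/7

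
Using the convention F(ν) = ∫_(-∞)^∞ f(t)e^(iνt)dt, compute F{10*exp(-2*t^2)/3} 5*sqrt(2)*sqrt(pi)*exp(-ν^2/8)/3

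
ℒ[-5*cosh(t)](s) -5*s/(s^2-1)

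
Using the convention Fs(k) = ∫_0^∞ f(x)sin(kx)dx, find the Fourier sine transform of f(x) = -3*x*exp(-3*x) -18*k/(k^2 + 9)^2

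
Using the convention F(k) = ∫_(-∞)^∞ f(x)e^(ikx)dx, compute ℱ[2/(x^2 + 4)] pi * exp(-2 * Abs(k))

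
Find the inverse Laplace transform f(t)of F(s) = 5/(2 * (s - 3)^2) 5 * t * exp(3 * t)/2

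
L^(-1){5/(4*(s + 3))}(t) 5*exp(-3*t)/4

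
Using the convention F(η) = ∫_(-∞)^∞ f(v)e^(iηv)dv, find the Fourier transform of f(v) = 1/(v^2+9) pi*exp(-3*Abs(η))/3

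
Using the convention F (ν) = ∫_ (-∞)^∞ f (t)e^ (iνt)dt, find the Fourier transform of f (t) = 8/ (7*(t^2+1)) 8*pi*exp (-Abs (ν))/7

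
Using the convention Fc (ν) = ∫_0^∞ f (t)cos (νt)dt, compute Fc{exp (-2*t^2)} sqrt (2)*sqrt (pi)*exp (-ν^2/8)/4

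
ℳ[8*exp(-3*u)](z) 8*gamma(z)/3^z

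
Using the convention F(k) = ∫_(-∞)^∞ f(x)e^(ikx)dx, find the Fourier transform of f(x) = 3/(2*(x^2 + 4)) 3*pi*exp(-2*Abs(k))/4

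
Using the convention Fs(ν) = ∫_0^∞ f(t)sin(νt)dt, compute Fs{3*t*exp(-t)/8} 3*ν/(4*(ν^2 + 1)^2)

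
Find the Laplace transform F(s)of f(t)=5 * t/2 5/(2 * s^2)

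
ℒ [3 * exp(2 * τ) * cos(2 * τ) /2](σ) 3 * (σ - 2) /(2 * ((σ - 2) ^2 + 4) ) 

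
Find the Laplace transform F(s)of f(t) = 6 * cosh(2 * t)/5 6 * s/(5 * (s^2 - 4))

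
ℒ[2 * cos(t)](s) 2 * s/(s^2 + 1)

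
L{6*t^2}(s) 12/s^3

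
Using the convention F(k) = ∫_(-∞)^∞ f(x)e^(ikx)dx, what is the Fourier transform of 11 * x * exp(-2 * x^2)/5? 11 * sqrt(2) * I * sqrt(pi) * k * exp(-k^2/8)/40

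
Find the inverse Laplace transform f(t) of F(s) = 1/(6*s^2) t/6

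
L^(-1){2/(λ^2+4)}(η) sin(2*η)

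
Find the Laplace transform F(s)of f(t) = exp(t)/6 1/(6*(s - 1))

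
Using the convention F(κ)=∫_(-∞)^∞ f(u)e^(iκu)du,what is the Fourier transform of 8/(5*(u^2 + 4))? 4*pi*exp(-2*Abs(κ))/5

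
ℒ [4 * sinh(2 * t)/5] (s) 8/(5 * (s^2 - 4))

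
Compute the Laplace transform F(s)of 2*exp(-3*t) 2/(s+3)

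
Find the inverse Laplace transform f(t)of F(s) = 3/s 3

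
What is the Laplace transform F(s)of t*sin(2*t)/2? 2*s/(s^2 + 4)^2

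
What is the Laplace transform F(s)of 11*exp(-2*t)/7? 11/(7*(s + 2))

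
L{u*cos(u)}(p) (p^2 - 1)/(p^2 + 1)^2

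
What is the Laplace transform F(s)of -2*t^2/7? -4/(7*s^3)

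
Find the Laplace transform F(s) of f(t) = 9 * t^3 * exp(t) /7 54/(7 * (s - 1) ^4) 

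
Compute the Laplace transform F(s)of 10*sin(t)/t 10*atan(1/s)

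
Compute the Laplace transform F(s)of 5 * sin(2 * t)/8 5/(4 * (s^2 + 4))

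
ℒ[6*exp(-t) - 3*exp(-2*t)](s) 6/(s + 1) - 3/(s + 2)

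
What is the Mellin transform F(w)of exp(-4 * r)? gamma(w)/4^w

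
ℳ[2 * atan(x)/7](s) -pi * sec(pi * s/2)/(7 * s)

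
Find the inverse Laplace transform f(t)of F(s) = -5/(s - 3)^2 -5*t*exp(3*t)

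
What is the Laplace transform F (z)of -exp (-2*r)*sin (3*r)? -3/ ( (z + 2)^2 + 9)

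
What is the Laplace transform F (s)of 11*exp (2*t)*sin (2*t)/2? 11/ ( (s - 2)^2 + 4)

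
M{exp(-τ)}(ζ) gamma(ζ)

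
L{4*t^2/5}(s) 8/(5*s^3)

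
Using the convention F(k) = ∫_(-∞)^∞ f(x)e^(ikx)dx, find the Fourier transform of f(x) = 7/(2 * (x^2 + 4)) 7 * pi * exp(-2 * Abs(k))/4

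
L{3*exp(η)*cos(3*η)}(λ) 3*(λ - 1)/((λ - 1)^2 + 9)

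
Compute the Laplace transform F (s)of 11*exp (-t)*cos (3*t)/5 11*(s + 1)/ (5*( (s + 1)^2 + 9))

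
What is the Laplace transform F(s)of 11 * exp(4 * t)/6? 11/(6 * (s - 4))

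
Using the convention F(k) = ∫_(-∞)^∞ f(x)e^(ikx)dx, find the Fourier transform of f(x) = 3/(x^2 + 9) pi*exp(-3*Abs(k))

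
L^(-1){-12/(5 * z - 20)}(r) -12 * exp(4 * r)/5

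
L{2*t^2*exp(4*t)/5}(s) 4/(5*(s - 4)^3)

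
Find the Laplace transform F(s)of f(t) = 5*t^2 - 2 10/s^3 - 2/s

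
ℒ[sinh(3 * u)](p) 3/(p^2-9)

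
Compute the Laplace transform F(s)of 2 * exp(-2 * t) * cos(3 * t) 2 * (s + 2)/((s + 2)^2 + 9)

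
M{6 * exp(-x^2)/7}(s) 3 * gamma(s/2)/7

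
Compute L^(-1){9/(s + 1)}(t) 9 * exp(-t)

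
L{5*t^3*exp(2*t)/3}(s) 10/(s - 2)^4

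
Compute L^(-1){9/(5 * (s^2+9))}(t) 3 * sin(3 * t)/5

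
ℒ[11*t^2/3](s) 22/(3*s^3)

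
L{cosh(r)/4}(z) z/(4 * (z^2 - 1))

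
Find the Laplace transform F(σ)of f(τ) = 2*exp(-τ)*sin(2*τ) 4/((σ + 1)^2 + 4)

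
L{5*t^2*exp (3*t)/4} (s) 5/ (2*(s - 3)^3)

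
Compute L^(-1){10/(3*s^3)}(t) 5*t^2/3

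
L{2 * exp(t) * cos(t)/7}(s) 2 * (s - 1)/(7 * ((s - 1)^2+1))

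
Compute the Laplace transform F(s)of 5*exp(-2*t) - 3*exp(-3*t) 5/(s + 2) - 3/(s + 3)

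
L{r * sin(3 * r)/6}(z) z/(z^2+9)^2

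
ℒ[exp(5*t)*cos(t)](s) (s - 5)/((s - 5)^2 + 1)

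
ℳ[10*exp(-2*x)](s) 10*gamma(s)/2^s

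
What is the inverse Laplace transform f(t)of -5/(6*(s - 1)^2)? -5*t*exp(t)/6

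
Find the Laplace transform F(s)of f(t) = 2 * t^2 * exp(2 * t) 4/(s - 2)^3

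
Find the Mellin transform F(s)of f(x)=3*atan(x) -3*pi*sec(pi*s/2)/(2*s)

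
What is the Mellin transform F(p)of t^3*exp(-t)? gamma(p+3)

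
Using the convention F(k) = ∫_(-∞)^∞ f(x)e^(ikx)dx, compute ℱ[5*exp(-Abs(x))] 10/(k^2 + 1)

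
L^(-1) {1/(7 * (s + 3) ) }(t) exp(-3 * t) /7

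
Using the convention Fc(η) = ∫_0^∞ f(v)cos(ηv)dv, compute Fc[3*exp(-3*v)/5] 9/(5*(η^2 + 9))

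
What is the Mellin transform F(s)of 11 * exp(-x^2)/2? 11 * gamma(s/2)/4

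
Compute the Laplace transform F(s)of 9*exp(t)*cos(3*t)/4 9*(s - 1)/(4*((s - 1)^2 + 9))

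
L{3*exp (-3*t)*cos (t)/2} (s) 3*(s+3)/ (2*( (s+3)^2+1))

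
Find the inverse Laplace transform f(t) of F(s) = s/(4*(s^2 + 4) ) cos(2*t) /4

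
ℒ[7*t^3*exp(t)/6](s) 7/(s - 1)^4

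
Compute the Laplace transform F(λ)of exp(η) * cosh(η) (λ - 1)/(λ * (λ - 2))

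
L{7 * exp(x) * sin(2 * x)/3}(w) 14/(3 * ((w - 1)^2 + 4))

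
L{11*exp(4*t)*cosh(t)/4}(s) 11*(s - 4)/(4*((s - 4)^2 - 1))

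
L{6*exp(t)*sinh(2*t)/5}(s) 12/(5*((s - 1)^2 - 4))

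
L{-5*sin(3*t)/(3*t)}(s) -5*atan(3/s)/3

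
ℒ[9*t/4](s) 9/(4*s^2)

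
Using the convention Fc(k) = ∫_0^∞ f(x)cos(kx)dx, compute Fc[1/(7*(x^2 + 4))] pi*exp(-2*k)/28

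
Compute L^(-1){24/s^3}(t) 12*t^2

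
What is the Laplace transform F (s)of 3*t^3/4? 9/ (2*s^4)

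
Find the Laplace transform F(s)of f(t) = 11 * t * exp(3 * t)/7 11/(7 * (s - 3)^2)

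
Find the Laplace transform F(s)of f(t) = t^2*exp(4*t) 2/(s - 4)^3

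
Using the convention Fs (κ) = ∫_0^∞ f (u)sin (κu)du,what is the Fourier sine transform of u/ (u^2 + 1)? pi*exp (-κ)/2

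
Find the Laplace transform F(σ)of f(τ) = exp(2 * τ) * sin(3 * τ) 3/((σ - 2)^2 + 9)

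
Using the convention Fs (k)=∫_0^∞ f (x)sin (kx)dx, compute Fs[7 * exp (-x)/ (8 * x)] 7 * atan (k)/8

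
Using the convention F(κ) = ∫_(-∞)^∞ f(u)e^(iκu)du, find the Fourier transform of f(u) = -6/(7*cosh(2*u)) -3*pi/(7*cosh(pi*κ/4))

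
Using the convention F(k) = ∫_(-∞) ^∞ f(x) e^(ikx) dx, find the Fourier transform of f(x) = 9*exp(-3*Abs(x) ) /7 54/(7*(k^2+9) ) 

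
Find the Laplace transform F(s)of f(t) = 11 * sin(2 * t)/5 22/(5 * (s^2 + 4))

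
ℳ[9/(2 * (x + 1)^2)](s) -9 * pi * (s - 1)/(2 * sin(pi * s))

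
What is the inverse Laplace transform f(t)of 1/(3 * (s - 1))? exp(t)/3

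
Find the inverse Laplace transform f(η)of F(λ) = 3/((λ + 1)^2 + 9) exp(-η) * sin(3 * η)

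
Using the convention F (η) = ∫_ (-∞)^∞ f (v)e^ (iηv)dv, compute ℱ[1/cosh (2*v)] pi/ (2*cosh (pi*η/4))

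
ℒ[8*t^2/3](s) 16/ (3*s^3)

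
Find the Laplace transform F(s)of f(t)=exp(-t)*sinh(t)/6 1/(6*s*(s+2))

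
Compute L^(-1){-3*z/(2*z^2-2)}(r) -3*cosh(r)/2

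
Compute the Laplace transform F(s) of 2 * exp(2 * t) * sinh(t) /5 2/(5 * ((s - 2) ^2 - 1) ) 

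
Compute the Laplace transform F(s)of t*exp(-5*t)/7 1/(7*(s + 5)^2)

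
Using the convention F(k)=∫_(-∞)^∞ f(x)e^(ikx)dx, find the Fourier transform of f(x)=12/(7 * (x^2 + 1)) 12 * pi * exp(-Abs(k))/7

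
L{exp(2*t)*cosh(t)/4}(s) (s - 2)/(4*((s - 2)^2 - 1))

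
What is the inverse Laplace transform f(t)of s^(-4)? t^3/6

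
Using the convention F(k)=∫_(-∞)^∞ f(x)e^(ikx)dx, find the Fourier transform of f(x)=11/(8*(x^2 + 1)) 11*pi*exp(-Abs(k))/8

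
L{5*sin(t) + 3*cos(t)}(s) 3*s/(s^2 + 1) + 5/(s^2 + 1)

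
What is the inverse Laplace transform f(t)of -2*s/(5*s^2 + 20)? -2*cos(2*t)/5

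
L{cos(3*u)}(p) p/(p^2 + 9)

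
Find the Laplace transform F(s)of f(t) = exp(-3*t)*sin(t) 1/((s + 3)^2 + 1)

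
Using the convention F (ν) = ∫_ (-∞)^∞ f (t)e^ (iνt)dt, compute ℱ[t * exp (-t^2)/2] I * sqrt (pi) * ν * exp (-ν^2/4)/4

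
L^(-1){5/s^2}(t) 5*t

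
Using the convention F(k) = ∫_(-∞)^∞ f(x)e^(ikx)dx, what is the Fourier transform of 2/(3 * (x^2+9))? 2 * pi * exp(-3 * Abs(k))/9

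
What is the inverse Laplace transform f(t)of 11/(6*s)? 11/6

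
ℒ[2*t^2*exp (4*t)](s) 4/ (s - 4)^3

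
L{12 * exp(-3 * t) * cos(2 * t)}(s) 12 * (s + 3)/((s + 3)^2 + 4)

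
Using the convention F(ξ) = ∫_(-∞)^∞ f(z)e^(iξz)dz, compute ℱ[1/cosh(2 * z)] pi/(2 * cosh(pi * ξ/4))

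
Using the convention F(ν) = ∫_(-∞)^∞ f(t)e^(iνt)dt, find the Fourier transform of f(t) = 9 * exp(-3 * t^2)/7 3 * sqrt(3) * sqrt(pi) * exp(-ν^2/12)/7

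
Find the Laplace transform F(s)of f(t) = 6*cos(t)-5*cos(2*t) 6*s/(s^2 + 1)-5*s/(s^2 + 4)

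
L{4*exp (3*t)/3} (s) 4/ (3*(s - 3))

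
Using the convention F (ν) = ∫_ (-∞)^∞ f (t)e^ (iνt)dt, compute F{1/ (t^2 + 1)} pi*exp (-Abs (ν))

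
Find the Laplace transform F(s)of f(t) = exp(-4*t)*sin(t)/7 1/(7*((s+4)^2+1))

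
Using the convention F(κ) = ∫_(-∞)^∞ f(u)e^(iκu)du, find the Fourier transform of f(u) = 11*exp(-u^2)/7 11*sqrt(pi)*exp(-κ^2/4)/7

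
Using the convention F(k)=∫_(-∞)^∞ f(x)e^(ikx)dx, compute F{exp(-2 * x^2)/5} sqrt(2) * sqrt(pi) * exp(-k^2/8)/10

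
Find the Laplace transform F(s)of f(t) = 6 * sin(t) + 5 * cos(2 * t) 6/(s^2 + 1) + 5 * s/(s^2 + 4)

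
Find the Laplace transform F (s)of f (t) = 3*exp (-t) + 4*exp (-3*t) 4/ (s + 3) + 3/ (s + 1)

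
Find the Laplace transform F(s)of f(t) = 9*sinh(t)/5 9/(5*(s^2 - 1))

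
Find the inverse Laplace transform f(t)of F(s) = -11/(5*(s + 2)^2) -11*t*exp(-2*t)/5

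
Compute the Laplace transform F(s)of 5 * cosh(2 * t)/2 5 * s/(2 * (s^2 - 4))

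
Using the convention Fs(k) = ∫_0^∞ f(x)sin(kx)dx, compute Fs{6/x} 3*pi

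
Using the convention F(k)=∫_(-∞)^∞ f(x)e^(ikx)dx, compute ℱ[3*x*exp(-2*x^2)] 3*sqrt(2)*I*sqrt(pi)*k*exp(-k^2/8)/8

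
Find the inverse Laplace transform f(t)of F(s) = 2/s 2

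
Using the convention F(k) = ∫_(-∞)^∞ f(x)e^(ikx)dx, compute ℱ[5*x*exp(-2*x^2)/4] 5*sqrt(2)*I*sqrt(pi)*k*exp(-k^2/8)/32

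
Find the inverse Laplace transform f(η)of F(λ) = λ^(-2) η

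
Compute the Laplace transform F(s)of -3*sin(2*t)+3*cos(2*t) 3*s/(s^2+4) - 6/(s^2+4)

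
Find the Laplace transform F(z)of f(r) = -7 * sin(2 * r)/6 -7/(3 * z^2 + 12)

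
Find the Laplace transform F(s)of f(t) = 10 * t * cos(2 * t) 10 * (s^2 - 4)/(s^2 + 4)^2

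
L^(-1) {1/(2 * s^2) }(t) t/2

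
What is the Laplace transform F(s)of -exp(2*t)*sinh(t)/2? -1/(2*(s - 2)^2 - 2)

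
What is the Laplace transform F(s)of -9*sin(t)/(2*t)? -9*atan(1/s)/2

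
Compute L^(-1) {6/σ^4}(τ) τ^3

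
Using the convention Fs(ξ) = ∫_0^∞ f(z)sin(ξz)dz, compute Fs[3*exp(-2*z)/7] 3*ξ/(7*(ξ^2 + 4))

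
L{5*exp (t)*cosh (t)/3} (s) 5*(s - 1)/ (3*s*(s - 2))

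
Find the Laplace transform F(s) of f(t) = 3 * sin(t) 3/(s^2 + 1) 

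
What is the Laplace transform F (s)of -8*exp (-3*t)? -8/ (s + 3)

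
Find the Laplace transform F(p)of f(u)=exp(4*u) 1/(p - 4)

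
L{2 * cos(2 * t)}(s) 2 * s/(s^2 + 4)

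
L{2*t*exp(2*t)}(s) 2/(s - 2)^2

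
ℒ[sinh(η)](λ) 1/(λ^2 - 1)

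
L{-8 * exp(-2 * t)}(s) -8/(s + 2)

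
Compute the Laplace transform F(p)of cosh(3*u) p/(p^2 - 9)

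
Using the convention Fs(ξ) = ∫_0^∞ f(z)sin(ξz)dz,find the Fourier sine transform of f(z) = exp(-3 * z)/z atan(ξ/3)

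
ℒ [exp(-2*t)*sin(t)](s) 1/((s + 2)^2 + 1)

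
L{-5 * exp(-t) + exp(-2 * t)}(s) 1/(s + 2) - 5/(s + 1)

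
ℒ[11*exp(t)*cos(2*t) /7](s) 11*(s - 1) /(7*((s - 1) ^2 + 4) ) 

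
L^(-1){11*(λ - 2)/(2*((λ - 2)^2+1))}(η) 11*exp(2*η)*cos(η)/2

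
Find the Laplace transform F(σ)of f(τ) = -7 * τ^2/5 -14/(5 * σ^3)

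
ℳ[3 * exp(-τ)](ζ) 3 * gamma(ζ)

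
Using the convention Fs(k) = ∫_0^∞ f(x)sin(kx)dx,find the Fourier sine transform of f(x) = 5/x 5 * pi/2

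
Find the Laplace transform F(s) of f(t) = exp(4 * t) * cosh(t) (s - 4) /((s - 4) ^2 - 1) 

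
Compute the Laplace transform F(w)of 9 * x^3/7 54/(7 * w^4)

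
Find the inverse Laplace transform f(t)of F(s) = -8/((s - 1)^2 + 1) -8 * exp(t) * sin(t)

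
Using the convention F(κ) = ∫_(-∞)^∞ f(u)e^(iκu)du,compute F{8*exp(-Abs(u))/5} 16/(5*(κ^2 + 1))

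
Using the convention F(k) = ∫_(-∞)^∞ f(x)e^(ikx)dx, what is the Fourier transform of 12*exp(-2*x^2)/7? 6*sqrt(2)*sqrt(pi)*exp(-k^2/8)/7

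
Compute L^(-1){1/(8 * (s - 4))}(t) exp(4 * t)/8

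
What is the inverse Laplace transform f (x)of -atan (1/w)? -sin (x)/x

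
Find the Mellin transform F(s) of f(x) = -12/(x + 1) -12*pi*csc(pi*s) 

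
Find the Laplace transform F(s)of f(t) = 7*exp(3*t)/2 7/(2*(s - 3))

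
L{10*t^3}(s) 60/s^4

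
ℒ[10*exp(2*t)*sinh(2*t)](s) 20/(s*(s - 4))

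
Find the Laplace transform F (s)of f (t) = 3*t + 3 3/s + 3/s^2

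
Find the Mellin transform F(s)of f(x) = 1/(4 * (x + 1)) pi * csc(pi * s)/4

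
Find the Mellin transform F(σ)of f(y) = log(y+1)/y -pi * csc(pi * σ)/(σ - 1)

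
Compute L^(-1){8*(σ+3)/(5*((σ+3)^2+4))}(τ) 8*exp(-3*τ)*cos(2*τ)/5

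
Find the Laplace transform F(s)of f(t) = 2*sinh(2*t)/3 4/(3*(s^2 - 4))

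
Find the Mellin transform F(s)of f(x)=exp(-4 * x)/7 gamma(s)/(7 * 4^s)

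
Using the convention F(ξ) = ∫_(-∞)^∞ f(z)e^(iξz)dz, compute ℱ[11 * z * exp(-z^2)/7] 11 * I * sqrt(pi) * ξ * exp(-ξ^2/4)/14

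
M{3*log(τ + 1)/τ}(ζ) -3*pi*csc(pi*ζ)/(ζ - 1)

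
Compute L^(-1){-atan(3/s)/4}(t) -sin(3 * t)/(4 * t)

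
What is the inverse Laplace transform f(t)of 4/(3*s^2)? 4*t/3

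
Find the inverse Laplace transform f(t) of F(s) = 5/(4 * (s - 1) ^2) 5 * t * exp(t) /4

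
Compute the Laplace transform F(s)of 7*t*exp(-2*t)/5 7/(5*(s + 2)^2)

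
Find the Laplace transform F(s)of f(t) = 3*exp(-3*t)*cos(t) 3*(s + 3)/((s + 3)^2 + 1)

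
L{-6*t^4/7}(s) -144/(7*s^5)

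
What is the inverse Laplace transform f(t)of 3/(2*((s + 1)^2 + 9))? exp(-t)*sin(3*t)/2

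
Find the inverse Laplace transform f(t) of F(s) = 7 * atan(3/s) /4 7 * sin(3 * t) /(4 * t) 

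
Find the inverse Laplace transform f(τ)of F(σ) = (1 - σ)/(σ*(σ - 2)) -exp(τ)*cosh(τ)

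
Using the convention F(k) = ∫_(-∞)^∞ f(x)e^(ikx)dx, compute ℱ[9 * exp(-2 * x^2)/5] 9 * sqrt(2) * sqrt(pi) * exp(-k^2/8)/10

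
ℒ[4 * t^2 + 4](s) 4/s + 8/s^3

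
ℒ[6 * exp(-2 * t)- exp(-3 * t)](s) 6/(s + 2) - 1/(s + 3)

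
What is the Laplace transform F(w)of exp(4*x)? 1/(w - 4)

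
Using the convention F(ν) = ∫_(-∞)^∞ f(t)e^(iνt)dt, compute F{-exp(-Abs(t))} -2/(ν^2 + 1)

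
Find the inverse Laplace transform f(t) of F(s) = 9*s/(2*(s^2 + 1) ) 9*cos(t) /2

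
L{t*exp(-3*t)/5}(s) 1/(5*(s + 3)^2)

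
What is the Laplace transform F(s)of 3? 3/s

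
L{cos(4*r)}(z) z/(z^2 + 16)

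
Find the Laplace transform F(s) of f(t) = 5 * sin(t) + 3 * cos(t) 3 * s/(s^2 + 1) + 5/(s^2 + 1) 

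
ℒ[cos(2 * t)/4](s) s/(4 * (s^2 + 4))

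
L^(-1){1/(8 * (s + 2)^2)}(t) t * exp(-2 * t)/8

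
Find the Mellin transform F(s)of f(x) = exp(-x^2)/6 gamma(s/2)/12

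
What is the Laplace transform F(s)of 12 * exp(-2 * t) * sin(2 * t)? 24/((s + 2)^2 + 4)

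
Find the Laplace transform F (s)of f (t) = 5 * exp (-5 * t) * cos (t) 5 * (s+5)/ ( (s+5)^2+1)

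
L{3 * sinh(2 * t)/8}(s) 3/(4 * (s^2 - 4))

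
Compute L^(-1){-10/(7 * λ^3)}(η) -5 * η^2/7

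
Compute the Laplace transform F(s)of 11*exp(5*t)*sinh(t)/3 11/(3*((s - 5)^2 - 1))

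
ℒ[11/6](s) 11/(6*s)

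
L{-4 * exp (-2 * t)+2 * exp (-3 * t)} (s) 2/ (s+3)-4/ (s+2)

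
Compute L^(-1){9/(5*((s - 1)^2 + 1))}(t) 9*exp(t)*sin(t)/5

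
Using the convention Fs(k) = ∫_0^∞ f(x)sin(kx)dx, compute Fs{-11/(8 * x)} -11 * pi/16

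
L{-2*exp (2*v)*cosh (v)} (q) 2*(2 - q)/ ( (q - 2)^2 - 1)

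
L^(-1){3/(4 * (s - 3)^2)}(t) 3 * t * exp(3 * t)/4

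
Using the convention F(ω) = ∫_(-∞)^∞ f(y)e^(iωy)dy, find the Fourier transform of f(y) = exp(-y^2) sqrt(pi)*exp(-ω^2/4)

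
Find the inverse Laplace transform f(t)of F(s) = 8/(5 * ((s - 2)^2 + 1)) 8 * exp(2 * t) * sin(t)/5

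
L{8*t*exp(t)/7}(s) 8/(7*(s - 1)^2)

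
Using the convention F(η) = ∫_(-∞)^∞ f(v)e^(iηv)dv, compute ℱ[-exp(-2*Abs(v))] -4/(η^2+4)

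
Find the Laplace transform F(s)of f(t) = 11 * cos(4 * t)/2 11 * s/(2 * (s^2 + 16))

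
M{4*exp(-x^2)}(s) 2*gamma(s/2)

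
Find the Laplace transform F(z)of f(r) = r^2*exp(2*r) 2/(z - 2)^3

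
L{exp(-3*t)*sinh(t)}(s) 1/((s+3)^2-1)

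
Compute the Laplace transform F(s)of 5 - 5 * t 5/s - 5/s^2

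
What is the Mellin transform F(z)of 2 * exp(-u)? 2 * gamma(z)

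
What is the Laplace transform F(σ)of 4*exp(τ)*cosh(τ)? 4*(σ - 1)/(σ*(σ - 2))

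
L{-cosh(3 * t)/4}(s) -s/(4 * s^2 - 36)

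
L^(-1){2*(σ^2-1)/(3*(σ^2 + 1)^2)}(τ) 2*τ*cos(τ)/3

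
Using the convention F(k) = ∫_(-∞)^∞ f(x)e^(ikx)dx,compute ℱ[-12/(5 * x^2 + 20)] -6 * pi * exp(-2 * Abs(k))/5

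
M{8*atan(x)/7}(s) -4*pi*sec(pi*s/2)/(7*s)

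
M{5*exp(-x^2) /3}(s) 5*gamma(s/2) /6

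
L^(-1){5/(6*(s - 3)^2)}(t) 5*t*exp(3*t)/6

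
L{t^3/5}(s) 6/(5 * s^4)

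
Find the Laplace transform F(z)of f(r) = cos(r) z/(z^2 + 1)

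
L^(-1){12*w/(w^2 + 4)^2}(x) 3*x*sin(2*x)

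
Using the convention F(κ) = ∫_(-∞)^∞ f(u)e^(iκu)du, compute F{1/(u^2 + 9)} pi*exp(-3*Abs(κ))/3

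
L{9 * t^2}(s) 18/s^3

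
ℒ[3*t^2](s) 6/s^3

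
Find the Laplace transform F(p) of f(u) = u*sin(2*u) 4*p/(p^2 + 4) ^2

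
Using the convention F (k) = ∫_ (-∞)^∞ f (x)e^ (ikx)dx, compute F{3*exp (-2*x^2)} 3*sqrt (2)*sqrt (pi)*exp (-k^2/8)/2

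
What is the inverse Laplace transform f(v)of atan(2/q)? sin(2 * v)/v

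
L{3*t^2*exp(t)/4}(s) 3/(2*(s - 1)^3)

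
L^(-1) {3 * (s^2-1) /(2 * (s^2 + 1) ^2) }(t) 3 * t * cos(t) /2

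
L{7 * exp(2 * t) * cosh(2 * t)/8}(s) 7 * (s - 2)/(8 * s * (s - 4))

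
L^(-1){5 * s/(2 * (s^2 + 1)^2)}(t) 5 * t * sin(t)/4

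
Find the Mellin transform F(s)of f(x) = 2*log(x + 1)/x -2*pi*csc(pi*s)/(s - 1)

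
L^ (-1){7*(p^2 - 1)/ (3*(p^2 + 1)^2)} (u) 7*u*cos (u)/3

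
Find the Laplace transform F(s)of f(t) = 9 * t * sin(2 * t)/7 36 * s/(7 * (s^2 + 4)^2)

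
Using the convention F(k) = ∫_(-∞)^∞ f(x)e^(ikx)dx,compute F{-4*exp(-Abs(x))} -8/(k^2 + 1)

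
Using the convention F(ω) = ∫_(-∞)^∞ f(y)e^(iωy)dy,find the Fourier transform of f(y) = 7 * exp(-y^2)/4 7 * sqrt(pi) * exp(-ω^2/4)/4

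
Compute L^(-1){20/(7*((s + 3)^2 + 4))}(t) 10*exp(-3*t)*sin(2*t)/7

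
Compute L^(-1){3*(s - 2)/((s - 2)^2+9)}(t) 3*exp(2*t)*cos(3*t)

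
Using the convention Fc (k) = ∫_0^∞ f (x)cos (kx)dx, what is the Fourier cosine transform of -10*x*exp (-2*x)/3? 10*(k^2 - 4)/ (3*(k^2 + 4)^2)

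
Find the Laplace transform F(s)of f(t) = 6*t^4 144/s^5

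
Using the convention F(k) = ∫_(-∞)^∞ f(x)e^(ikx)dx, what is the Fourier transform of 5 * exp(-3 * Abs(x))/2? 15/(k^2 + 9)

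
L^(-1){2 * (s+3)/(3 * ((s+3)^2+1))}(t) 2 * exp(-3 * t) * cos(t)/3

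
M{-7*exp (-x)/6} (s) -7*gamma (s)/6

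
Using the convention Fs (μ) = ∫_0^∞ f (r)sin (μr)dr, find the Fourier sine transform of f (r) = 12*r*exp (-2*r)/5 48*μ/ (5*(μ^2 + 4)^2)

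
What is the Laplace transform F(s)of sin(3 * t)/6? 1/(2 * (s^2 + 9))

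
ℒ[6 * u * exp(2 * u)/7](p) 6/(7 * (p - 2)^2)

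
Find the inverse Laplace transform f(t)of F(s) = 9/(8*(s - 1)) 9*exp(t)/8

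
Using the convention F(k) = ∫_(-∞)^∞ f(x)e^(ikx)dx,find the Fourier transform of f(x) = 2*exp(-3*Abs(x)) 12/(k^2 + 9)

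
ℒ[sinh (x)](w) 1/ (w^2 - 1)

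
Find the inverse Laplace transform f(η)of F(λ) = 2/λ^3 η^2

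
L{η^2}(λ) 2/λ^3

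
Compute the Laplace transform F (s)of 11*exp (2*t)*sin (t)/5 11/ (5*( (s - 2)^2 + 1))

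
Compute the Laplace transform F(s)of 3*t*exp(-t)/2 3/(2*(s + 1)^2)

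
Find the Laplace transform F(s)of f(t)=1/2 1/(2*s)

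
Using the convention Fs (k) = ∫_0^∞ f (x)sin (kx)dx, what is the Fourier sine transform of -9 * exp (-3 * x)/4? -9 * k/ (4 * k^2 + 36)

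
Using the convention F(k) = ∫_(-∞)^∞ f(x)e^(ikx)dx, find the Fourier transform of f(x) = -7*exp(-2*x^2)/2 -7*sqrt(2)*sqrt(pi)*exp(-k^2/8)/4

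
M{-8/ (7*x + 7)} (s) -8*pi*csc (pi*s)/7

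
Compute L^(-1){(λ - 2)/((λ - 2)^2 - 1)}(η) exp(2*η)*cosh(η)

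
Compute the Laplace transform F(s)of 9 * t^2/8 9/(4 * s^3)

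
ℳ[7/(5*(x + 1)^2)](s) -7*pi*(s - 1)/(5*sin(pi*s))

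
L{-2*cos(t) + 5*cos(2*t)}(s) 5*s/(s^2 + 4) - 2*s/(s^2 + 1)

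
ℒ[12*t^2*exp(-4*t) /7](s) 24/(7*(s + 4) ^3) 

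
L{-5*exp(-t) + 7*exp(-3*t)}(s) 7/(s + 3) - 5/(s + 1)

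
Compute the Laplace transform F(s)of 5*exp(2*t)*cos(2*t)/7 5*(s - 2)/(7*((s - 2)^2 + 4))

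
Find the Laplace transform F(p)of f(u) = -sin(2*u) -2/(p^2 + 4)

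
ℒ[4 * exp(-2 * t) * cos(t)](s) 4 * (s + 2) /((s + 2) ^2 + 1) 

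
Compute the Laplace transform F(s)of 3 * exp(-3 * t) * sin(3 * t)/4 9/(4 * ((s + 3)^2 + 9))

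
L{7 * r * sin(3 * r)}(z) 42 * z/(z^2 + 9)^2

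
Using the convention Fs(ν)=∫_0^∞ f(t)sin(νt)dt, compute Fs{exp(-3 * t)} ν/(ν^2 + 9)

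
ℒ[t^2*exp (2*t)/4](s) 1/ (2*(s - 2)^3)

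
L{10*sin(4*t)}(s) 40/(s^2 + 16)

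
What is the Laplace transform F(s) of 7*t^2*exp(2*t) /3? 14/(3*(s - 2) ^3) 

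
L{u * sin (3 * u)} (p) 6 * p/ (p^2 + 9)^2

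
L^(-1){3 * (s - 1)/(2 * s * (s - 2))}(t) 3 * exp(t) * cosh(t)/2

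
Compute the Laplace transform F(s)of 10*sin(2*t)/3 20/(3*(s^2 + 4))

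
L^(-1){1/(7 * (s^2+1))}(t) sin(t)/7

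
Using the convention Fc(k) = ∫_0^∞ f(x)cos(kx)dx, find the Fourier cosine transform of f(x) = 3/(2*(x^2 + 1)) 3*pi*exp(-k)/4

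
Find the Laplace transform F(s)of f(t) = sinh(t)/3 1/(3 * (s^2-1))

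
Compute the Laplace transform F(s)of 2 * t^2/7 4/(7 * s^3)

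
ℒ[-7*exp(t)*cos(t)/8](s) 7*(1 - s)/(8*((s - 1)^2 + 1))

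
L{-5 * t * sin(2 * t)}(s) -20 * s/(s^2 + 4)^2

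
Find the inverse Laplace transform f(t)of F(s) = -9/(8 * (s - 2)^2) -9 * t * exp(2 * t)/8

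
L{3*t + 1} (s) 3/s^2 + 1/s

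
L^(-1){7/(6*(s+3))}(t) 7*exp(-3*t)/6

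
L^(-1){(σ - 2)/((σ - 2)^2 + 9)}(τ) exp(2*τ)*cos(3*τ)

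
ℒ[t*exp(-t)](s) (s+1)^(-2)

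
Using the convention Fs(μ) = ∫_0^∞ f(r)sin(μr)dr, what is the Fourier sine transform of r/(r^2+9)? pi * exp(-3 * μ)/2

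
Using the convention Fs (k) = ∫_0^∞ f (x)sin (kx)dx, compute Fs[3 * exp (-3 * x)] 3 * k/ (k^2 + 9)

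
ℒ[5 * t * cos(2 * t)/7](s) 5 * (s^2 - 4)/(7 * (s^2 + 4)^2)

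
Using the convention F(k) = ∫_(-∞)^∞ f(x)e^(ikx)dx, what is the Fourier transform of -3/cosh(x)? -3 * pi/cosh(pi * k/2)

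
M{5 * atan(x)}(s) -5 * pi * sec(pi * s/2)/(2 * s)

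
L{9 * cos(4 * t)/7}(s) 9 * s/(7 * (s^2 + 16))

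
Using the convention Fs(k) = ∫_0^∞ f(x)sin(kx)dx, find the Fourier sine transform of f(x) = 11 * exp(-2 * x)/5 11 * k/(5 * (k^2 + 4))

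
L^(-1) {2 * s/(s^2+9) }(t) 2 * cos(3 * t) 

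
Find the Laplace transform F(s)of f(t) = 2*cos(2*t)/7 2*s/(7*(s^2 + 4))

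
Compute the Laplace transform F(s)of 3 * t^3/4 9/(2 * s^4)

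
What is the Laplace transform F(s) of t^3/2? 3/s^4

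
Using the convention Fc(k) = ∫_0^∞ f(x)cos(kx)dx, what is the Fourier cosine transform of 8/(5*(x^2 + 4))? 2*pi*exp(-2*k)/5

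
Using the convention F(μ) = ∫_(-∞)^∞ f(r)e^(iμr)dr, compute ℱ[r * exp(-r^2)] I * sqrt(pi) * μ * exp(-μ^2/4)/2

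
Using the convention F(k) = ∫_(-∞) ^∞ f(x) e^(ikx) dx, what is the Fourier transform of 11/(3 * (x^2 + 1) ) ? 11 * pi * exp(-Abs(k) ) /3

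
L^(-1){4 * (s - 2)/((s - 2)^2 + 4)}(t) 4 * exp(2 * t) * cos(2 * t)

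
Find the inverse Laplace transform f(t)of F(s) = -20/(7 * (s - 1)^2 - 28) -10 * exp(t) * sinh(2 * t)/7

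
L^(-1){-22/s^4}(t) -11*t^3/3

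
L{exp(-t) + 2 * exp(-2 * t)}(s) 1/(s + 1) + 2/(s + 2)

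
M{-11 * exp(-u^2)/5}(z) -11 * gamma(z/2)/10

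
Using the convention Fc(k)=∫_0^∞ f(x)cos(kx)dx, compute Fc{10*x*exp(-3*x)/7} 10*(9 - k^2)/(7*(k^2 + 9)^2)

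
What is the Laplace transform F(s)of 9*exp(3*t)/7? 9/(7*(s - 3))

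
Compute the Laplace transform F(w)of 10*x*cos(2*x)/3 10*(w^2 - 4)/(3*(w^2+4)^2)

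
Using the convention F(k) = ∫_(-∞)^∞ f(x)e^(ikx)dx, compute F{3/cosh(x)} 3 * pi/cosh(pi * k/2)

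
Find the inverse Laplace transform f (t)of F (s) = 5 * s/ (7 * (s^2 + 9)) 5 * cos (3 * t)/7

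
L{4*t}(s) 4/s^2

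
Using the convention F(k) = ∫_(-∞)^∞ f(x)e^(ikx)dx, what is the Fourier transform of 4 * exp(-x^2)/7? 4 * sqrt(pi) * exp(-k^2/4)/7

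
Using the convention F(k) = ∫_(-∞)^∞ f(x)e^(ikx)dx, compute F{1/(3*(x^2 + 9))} pi*exp(-3*Abs(k))/9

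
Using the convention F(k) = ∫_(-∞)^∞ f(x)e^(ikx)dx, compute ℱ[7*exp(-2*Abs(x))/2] 14/(k^2 + 4)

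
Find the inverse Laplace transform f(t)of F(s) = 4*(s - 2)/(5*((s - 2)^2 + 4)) 4*exp(2*t)*cos(2*t)/5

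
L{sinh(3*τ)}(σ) 3/(σ^2 - 9)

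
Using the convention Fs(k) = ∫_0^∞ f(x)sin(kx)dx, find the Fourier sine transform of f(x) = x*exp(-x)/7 2*k/(7*(k^2+1)^2)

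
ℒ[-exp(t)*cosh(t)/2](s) (1 - s)/(2*s*(s - 2))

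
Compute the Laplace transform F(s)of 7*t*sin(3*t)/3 14*s/(s^2 + 9)^2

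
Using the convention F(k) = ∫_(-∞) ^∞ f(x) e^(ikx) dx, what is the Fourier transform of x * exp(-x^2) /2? I * sqrt(pi) * k * exp(-k^2/4) /4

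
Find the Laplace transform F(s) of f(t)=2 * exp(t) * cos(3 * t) 2 * (s - 1) /((s - 1) ^2 + 9) 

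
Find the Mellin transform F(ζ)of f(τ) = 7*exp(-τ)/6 7*gamma(ζ)/6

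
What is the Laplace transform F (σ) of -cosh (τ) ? -σ/ (σ^2 - 1) 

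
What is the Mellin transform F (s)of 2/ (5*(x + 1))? 2*pi*csc (pi*s)/5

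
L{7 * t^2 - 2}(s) 14/s^3 - 2/s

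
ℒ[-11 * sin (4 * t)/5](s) -44/ (5 * s^2 + 80)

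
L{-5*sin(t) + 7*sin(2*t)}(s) 14/(s^2 + 4)-5/(s^2 + 1)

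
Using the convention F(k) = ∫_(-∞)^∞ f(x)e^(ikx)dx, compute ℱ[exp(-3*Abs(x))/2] 3/(k^2 + 9)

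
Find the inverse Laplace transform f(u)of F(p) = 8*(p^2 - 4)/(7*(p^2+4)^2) 8*u*cos(2*u)/7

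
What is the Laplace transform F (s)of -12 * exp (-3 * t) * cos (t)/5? 12 * (-s - 3)/ (5 * ( (s + 3)^2 + 1))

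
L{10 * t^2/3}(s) 20/(3 * s^3)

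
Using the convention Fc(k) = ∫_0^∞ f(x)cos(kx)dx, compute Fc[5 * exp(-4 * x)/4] 5/(k^2 + 16)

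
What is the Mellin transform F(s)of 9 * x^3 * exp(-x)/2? 9 * gamma(s + 3)/2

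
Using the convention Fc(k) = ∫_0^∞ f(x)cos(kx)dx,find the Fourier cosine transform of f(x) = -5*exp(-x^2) -5*sqrt(pi)*exp(-k^2/4)/2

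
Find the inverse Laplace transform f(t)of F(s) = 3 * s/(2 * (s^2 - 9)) 3 * cosh(3 * t)/2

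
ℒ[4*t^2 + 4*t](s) 4/s^2 + 8/s^3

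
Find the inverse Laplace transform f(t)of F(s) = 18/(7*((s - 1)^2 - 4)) 9*exp(t)*sinh(2*t)/7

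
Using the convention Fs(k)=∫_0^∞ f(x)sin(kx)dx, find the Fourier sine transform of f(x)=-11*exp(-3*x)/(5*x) -11*atan(k/3)/5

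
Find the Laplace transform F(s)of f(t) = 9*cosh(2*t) 9*s/(s^2 - 4)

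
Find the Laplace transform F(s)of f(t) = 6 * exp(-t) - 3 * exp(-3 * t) 6/(s+1) - 3/(s+3)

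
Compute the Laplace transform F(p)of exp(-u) 1/(p + 1)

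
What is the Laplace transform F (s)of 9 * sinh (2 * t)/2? 9/ (s^2 - 4)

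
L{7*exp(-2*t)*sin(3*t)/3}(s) 7/((s+2)^2+9)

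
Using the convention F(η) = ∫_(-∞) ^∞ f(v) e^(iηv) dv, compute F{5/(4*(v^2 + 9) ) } 5*pi*exp(-3*Abs(η) ) /12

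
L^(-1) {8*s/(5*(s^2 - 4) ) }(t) 8*cosh(2*t) /5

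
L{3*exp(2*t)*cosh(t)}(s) 3*(s - 2)/((s - 2)^2 - 1)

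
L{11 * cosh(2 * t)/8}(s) 11 * s/(8 * (s^2 - 4))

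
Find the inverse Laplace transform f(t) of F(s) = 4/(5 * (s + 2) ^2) 4 * t * exp(-2 * t) /5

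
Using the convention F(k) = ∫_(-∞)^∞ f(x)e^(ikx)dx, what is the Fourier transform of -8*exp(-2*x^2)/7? -4*sqrt(2)*sqrt(pi)*exp(-k^2/8)/7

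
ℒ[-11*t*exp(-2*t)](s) -11/(s + 2)^2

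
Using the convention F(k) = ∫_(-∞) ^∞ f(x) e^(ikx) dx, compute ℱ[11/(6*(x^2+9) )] 11*pi*exp(-3*Abs(k) ) /18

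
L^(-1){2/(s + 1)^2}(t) 2 * t * exp(-t)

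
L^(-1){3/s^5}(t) t^4/8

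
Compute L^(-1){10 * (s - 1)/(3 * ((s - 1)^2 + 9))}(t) 10 * exp(t) * cos(3 * t)/3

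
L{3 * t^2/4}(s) 3/(2 * s^3)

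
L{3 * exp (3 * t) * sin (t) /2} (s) 3/ (2 * ( (s - 3) ^2 + 1) ) 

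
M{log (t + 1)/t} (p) -pi*csc (pi*p)/ (p - 1)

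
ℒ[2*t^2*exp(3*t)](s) 4/(s - 3)^3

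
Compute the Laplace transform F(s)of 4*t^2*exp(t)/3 8/(3*(s - 1)^3)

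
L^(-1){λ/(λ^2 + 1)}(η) cos(η)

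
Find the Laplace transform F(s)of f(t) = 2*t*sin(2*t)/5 8*s/(5*(s^2 + 4)^2)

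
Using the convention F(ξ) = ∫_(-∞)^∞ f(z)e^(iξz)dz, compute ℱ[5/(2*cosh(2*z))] 5*pi/(4*cosh(pi*ξ/4))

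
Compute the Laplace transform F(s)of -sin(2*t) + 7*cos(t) 7*s/(s^2 + 1) - 2/(s^2 + 4)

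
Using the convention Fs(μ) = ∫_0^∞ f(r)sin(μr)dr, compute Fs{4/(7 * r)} 2 * pi/7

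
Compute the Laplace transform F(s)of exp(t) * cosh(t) (s - 1)/(s * (s - 2))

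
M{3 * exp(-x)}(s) 3 * gamma(s)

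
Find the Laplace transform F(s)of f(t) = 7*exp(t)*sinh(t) 7/(s*(s - 2))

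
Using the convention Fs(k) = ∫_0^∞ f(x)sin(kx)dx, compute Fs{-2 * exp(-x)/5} -2 * k/(5 * k^2 + 5)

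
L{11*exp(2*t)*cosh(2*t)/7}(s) 11*(s - 2)/(7*s*(s - 4))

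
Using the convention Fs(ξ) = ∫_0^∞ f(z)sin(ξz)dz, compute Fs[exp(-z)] ξ/(ξ^2+1)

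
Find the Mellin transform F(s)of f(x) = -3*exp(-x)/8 -3*gamma(s)/8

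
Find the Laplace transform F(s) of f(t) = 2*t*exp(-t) 2/(s + 1) ^2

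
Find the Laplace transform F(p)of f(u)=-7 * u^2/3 -14/(3 * p^3)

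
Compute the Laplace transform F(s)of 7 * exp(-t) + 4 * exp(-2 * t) 7/(s + 1) + 4/(s + 2)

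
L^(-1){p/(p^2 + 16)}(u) cos(4 * u)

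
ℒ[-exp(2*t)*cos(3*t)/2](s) (2 - s)/(2*((s - 2)^2 + 9))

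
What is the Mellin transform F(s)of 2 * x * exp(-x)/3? 2 * gamma(s + 1)/3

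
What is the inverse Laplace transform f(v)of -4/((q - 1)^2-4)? -2 * exp(v) * sinh(2 * v)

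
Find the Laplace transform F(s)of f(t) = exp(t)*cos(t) (s - 1)/((s - 1)^2 + 1)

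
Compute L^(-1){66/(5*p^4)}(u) 11*u^3/5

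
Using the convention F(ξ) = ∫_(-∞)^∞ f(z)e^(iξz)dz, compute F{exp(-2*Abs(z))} 4/(ξ^2 + 4)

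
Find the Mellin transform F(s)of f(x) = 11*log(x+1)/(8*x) -11*pi*csc(pi*s)/(8*s - 8)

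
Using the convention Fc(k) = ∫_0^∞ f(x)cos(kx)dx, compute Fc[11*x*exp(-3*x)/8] 11*(9 - k^2)/(8*(k^2 + 9)^2)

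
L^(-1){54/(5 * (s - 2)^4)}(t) 9 * t^3 * exp(2 * t)/5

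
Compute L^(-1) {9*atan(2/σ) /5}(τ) 9*sin(2*τ) /(5*τ) 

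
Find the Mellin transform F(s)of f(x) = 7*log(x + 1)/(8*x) -7*pi*csc(pi*s)/(8*s - 8)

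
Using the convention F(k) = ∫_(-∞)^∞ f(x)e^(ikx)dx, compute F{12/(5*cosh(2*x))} 6*pi/(5*cosh(pi*k/4))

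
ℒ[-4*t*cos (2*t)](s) 4*(4 - s^2)/ (s^2 + 4)^2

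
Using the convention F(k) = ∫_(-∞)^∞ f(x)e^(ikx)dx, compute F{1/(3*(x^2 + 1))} pi*exp(-Abs(k))/3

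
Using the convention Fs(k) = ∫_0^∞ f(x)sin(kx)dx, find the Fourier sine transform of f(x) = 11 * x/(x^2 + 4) 11 * pi * exp(-2 * k)/2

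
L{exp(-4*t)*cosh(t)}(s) (s + 4)/((s + 4)^2 - 1)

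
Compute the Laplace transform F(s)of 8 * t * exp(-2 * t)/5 8/(5 * (s + 2)^2)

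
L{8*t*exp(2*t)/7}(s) 8/(7*(s - 2)^2)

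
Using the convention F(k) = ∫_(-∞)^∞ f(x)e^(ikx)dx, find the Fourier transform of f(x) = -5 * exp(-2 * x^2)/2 -5 * sqrt(2) * sqrt(pi) * exp(-k^2/8)/4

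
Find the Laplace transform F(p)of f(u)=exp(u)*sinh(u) 1/(p*(p - 2))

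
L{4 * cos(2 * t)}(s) 4 * s/(s^2+4)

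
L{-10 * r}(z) -10/z^2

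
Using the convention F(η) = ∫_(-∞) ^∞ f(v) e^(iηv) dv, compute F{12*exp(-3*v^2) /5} 4*sqrt(3)*sqrt(pi)*exp(-η^2/12) /5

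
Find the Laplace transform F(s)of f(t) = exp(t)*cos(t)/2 (s - 1)/(2*((s - 1)^2 + 1))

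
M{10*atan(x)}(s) -5*pi*sec(pi*s/2)/s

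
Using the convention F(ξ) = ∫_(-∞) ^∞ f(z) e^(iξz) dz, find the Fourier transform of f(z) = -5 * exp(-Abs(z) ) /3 -10/(3 * ξ^2 + 3) 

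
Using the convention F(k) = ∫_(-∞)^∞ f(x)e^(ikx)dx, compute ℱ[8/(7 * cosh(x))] 8 * pi/(7 * cosh(pi * k/2))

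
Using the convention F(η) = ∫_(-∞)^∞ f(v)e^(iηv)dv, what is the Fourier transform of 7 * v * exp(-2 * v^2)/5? 7 * sqrt(2) * I * sqrt(pi) * η * exp(-η^2/8)/40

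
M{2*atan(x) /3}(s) -pi*sec(pi*s/2) /(3*s) 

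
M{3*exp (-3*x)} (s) 3^ (1 - s)*gamma (s)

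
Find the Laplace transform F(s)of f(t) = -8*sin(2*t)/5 -16/(5*s^2 + 20)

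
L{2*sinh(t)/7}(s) 2/(7*(s^2 - 1))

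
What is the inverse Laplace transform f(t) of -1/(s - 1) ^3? -t^2*exp(t) /2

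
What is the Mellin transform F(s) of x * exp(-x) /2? gamma(s+1) /2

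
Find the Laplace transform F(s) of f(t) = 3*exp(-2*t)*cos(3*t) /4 3*(s + 2) /(4*((s + 2) ^2 + 9) ) 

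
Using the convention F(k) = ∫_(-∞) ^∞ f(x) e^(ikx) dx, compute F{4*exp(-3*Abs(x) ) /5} 24/(5*(k^2 + 9) ) 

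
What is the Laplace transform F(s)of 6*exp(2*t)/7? 6/(7*(s - 2))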